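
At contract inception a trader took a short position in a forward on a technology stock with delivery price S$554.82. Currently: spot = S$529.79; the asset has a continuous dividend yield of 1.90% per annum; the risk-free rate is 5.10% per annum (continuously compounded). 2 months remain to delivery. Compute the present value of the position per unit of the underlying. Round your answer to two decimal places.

Current fair forward for the remaining 2 months: F = S·e^((r − q)·T), (r − q) = 0.0510 − 0.0190 = 0.0320
F = 529.79 · e^(0.0320 × 2/12) = 529.79 × 1.005348 = 532.6233
Value of long forward = (F − K)·e^(−rT) = (532.6233 − 554.82) · e^(−0.0510·2/12)
= -22.1967 × 0.991536 = -22.01
Short position value = −(long value) = S$22.01

S$22.01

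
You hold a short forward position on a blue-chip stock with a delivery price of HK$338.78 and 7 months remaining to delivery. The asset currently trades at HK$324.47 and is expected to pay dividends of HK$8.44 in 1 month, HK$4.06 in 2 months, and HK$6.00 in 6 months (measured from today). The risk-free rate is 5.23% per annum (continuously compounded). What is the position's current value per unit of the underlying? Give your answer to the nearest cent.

PV(remaining dividends) I = 8.44·e^(−0.0523·1/12) + 4.06·e^(−0.0523·2/12) + 6.00·e^(−0.0523·6/12) = 18.2732
Current forward F = (S − I)·e^(rT) = (324.47 − 18.2732)·e^(0.0523·7/12) = 306.1968 × 1.030978 = 315.6822
Value (long) = (F − K)·e^(−rT) = (315.6822 − 338.78) × 0.969952 = -22.4038
Short position value = −(long value) = HK$22.40

HK$22.40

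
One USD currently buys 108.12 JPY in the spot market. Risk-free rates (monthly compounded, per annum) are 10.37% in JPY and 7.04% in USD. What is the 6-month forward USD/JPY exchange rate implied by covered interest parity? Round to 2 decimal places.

By covered interest parity, F = S · (1+r_JPY/12)^(12T) / (1+r_USD/12)^(12T)
= 108.12 × 1.052983 / 1.035720 = 108.12 × 1.016668
F = 109.92 JPY per USD

109.92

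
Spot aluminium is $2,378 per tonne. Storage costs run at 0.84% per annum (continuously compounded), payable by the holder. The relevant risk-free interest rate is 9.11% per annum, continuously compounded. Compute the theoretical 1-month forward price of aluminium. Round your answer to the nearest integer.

Net carry = r + u − y = 0.0911 + 0.0084 − 0.0000 = 0.0995
F = S·e^((r+u−y)T) = 2378 · e^(0.0995 × 1/12) = 2378 · e^0.008292
= 2378 × 1.008326 = $2,398 per tonne

$2,398 per tonne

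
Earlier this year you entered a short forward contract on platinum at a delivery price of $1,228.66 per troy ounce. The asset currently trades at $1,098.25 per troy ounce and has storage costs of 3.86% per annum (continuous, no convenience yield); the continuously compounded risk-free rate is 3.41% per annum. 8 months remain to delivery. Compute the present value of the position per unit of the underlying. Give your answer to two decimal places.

$74.17 per troy ounce

Current fair forward for the remaining 8 months: F = S·e^((r + u)·T), (r + u) = 0.0341 + 0.0386 = 0.0727
F = 1098.25 · e^(0.0727 × 8/12) = 1098.25 × 1.04966038 = 1152.7895
Value of long forward = (F − K)·e^(−rT) = (1152.7895 − 1228.66) · e^(−0.0341·8/12)
= -75.8705 × 0.97752312 = -74.17
Short position value = −(long value) = $74.17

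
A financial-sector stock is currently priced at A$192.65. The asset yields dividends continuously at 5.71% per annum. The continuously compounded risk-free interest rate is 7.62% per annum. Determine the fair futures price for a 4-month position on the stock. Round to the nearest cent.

F = S·e^((r − q)T) = 192.65 · e^((0.0762 − 0.0571) × 4/12)
= 192.65 · e^0.006367 = 192.65 × 1.006387
F = A$193.88

A$193.88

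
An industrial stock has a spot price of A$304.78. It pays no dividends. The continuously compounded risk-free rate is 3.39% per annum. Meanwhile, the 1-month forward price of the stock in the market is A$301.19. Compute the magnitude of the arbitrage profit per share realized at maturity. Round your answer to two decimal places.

A$4.45 per share

Fair forward: F* = S·e^(carry·T), with carry = r = 0.0339
F* = 304.78 · e^(0.0339 × 1/12) = 304.78 · e^0.002825 = 304.78 × 1.002829 = A$305.6422
Market A$301.19 < fair A$305.6422: forward underpriced → reverse cash-and-carry (short spot, go long the forward).
At maturity, profit = |F_mkt − F*| = |301.19 − 305.6422| = A$4.45 per share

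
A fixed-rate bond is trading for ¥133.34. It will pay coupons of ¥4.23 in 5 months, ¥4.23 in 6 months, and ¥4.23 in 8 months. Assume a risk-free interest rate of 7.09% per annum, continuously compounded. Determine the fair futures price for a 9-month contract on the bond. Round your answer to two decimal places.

¥127.73

PV(coupons) I = 4.23·e^(−0.0709·5/12) + 4.23·e^(−0.0709·6/12) + 4.23·e^(−0.0709·8/12)
I = 4.1069 + 4.0827 + 4.0347 = 12.2243
F = (S − I)·e^(rT) = (133.34 − 12.2243) · e^(0.0709·9/12)
= 121.1157 · e^0.053175 = 121.1157 × 1.054614 = ¥127.73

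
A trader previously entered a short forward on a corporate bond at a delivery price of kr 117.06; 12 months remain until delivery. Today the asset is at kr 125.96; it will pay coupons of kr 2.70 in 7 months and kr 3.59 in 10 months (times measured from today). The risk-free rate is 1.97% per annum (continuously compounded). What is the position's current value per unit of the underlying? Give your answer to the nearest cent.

PV(remaining coupons) I = 2.70·e^(−0.0197·7/12) + 3.59·e^(−0.0197·10/12) = 6.2007
Current forward F = (S − I)·e^(rT) = (125.96 − 6.2007)·e^(0.0197·12/12) = 119.7593 × 1.019895 = 122.1419
Value (long) = (F − K)·e^(−rT) = (122.1419 − 117.06) × 0.980493 = 4.9828
Short position value = −(long value) = -kr 4.98

-kr 4.98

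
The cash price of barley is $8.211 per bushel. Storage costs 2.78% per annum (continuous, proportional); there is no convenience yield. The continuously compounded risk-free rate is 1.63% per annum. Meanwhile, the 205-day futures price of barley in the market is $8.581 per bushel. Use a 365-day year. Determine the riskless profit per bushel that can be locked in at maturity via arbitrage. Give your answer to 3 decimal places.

$0.164 per bushel

Fair futures: F* = S·e^(carry·T), with carry = (r + u) = 0.0163 + 0.0278 = 0.0441
F* = 8.211 · e^(0.0441 × 205/365) = 8.211 · e^0.024768 = 8.211 × 1.025077 = $8.4169
Market $8.581 > fair $8.4169: forward overpriced → cash-and-carry (buy spot, short the forward).
At maturity, profit = |F_mkt − F*| = |8.581 − 8.4169| = $0.164 per bushel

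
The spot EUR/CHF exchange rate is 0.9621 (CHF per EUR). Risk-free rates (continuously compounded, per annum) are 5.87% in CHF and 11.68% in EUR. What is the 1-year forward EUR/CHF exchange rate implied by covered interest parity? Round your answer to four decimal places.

0.9078

F = S·e^((r_CHF − r_EUR)T) = 0.9621 · e^((0.0587 − 0.1168) × 12/12)
= 0.9621 · e^-0.058100 = 0.9621 × 0.943556
F = 0.9078 CHF per EUR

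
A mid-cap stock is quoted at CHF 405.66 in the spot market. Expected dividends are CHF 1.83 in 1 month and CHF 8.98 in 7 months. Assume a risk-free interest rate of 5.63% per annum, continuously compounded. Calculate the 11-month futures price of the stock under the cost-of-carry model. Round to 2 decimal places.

PV(dividends) I = 1.83·e^(−0.0563·1/12) + 8.98·e^(−0.0563·7/12)
I = 1.8214 + 8.6899 = 10.5113
F = (S − I)·e^(rT) = (405.66 − 10.5113) · e^(0.0563·11/12)
= 395.1487 · e^0.051608 = 395.1487 × 1.052963 = CHF 416.08

CHF 416.08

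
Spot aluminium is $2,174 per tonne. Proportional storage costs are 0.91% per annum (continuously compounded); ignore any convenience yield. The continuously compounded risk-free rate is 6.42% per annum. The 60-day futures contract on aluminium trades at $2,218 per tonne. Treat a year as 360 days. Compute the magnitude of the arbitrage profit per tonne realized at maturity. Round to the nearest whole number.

Fair futures: F* = S·e^(carry·T), with carry = (r + u) = 0.0642 + 0.0091 = 0.0733
F* = 2174 · e^(0.0733 × 60/360) = 2174 · e^0.012217 = 2174 × 1.012292 = $2200.7228
Market $2218 > fair $2200.7228: forward overpriced → cash-and-carry (buy spot, short the forward).
At maturity, profit = |F_mkt − F*| = |2218 − 2200.7228| = $17 per tonne

$17 per tonne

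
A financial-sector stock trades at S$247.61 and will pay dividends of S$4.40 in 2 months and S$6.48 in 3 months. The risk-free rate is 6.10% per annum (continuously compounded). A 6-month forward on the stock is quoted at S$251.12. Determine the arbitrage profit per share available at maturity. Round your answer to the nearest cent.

S$6.91 per share

PV(dividends) I = 4.40·e^(−0.0610·2/12) + 6.48·e^(−0.0610·3/12) = 10.7374
Fair forward F* = (S − I)·e^(rT) = (247.61 − 10.7374)·e^0.030500 = 236.8726 × 1.030970 = 244.2085
Market S$251.12 > fair 244.2085: forward overpriced → cash-and-carry (borrow at r, buy the stock and collect the dividends, short the forward).
Profit at T = |F_mkt − F*| = |251.12 − 244.2085| = S$6.91 per share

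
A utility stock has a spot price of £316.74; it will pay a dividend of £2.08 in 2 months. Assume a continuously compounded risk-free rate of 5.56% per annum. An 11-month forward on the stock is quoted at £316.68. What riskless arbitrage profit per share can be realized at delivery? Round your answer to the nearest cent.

PV(dividends) I = 2.08·e^(−0.0556·2/12) = 2.0608
Fair forward F* = (S − I)·e^(rT) = (316.74 − 2.0608)·e^0.050967 = 314.6792 × 1.052288 = 331.1331
Market £316.68 < fair 331.1331: forward underpriced → reverse cash-and-carry (short the stock, invest proceeds at r, pay the dividends, go long the forward).
Profit at T = |F_mkt − F*| = |316.68 − 331.1331| = £14.45 per share

£14.45 per share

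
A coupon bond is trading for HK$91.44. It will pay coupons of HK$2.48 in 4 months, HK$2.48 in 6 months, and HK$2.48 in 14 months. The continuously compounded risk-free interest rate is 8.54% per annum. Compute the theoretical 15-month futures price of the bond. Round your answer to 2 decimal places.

PV(coupons) I = 2.48·e^(−0.0854·4/12) + 2.48·e^(−0.0854·6/12) + 2.48·e^(−0.0854·14/12)
I = 2.4104 + 2.3763 + 2.2448 = 7.0315
F = (S − I)·e^(rT) = (91.44 − 7.0315) · e^(0.0854·15/12)
= 84.4085 · e^0.106750 = 84.4085 × 1.112656 = HK$93.92

HK$93.92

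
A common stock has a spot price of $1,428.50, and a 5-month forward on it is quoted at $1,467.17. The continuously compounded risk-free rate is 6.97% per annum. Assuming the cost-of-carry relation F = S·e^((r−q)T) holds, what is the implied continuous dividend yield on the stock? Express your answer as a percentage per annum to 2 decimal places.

0.56%

From F = S·e^((r−q)T): (r − q) = ln(F/S)/T
ln(1467.17/1428.50) = ln(1.027070) = 0.026710
(r − q) = 0.026710 / (5/12) = 0.064104
q = r − ln(F/S)/T = 0.0697 − 0.064104 = 0.005596
q = 0.56%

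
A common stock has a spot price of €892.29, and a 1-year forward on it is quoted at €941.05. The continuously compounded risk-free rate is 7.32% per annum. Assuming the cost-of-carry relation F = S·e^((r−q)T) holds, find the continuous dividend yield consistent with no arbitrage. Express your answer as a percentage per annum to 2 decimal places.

2.00%

From F = S·e^((r−q)T): (r − q) = ln(F/S)/T
ln(941.05/892.29) = ln(1.054646) = 0.053205
(r − q) = 0.053205 / (1) = 0.053205
q = r − ln(F/S)/T = 0.0732 − 0.053205 = 0.019995
q = 2.00%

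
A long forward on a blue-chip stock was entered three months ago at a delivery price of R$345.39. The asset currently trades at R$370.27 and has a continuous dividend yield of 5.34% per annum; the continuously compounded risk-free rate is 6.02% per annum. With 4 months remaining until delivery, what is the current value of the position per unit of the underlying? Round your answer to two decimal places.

Current fair forward for the remaining 4 months: F = S·e^((r − q)·T), (r − q) = 0.0602 − 0.0534 = 0.0068
F = 370.27 · e^(0.0068 × 4/12) = 370.27 × 1.002269 = 371.1101
Value of long forward = (F − K)·e^(−rT) = (371.1101 − 345.39) · e^(−0.0602·4/12)
= 25.7201 × 0.980133 = 25.21

R$25.21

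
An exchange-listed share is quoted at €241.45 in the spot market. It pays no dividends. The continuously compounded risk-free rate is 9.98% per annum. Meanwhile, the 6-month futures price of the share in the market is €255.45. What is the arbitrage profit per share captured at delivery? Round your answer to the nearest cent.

Fair futures: F* = S·e^(carry·T), with carry = r = 0.0998
F* = 241.45 · e^(0.0998 × 6/12) = 241.45 · e^0.049900 = 241.45 × 1.051166 = €253.8040
Market €255.45 > fair €253.8040: forward overpriced → cash-and-carry (buy spot, short the forward).
At maturity, profit = |F_mkt − F*| = |255.45 − 253.8040| = €1.65 per share

€1.65 per share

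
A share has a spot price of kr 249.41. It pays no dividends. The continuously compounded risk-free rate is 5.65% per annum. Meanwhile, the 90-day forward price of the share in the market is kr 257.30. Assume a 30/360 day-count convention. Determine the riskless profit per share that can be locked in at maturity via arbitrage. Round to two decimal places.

kr 4.34 per share

Fair forward: F* = S·e^(carry·T), with carry = r = 0.0565
F* = 249.41 · e^(0.0565 × 90/360) = 249.41 · e^0.014125 = 249.41 × 1.014225 = kr 252.9579
Market kr 257.30 > fair kr 252.9579: forward overpriced → cash-and-carry (buy spot, short the forward).
At maturity, profit = |F_mkt − F*| = |257.30 − 252.9579| = kr 4.34 per share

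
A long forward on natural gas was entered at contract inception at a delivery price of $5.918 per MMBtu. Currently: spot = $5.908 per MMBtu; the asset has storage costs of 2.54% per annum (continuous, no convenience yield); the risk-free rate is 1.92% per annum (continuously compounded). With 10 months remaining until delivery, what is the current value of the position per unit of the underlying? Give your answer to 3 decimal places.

$0.210 per MMBtu

Current fair forward for the remaining 10 months: F = S·e^((r + u)·T), (r + u) = 0.0192 + 0.0254 = 0.0446
F = 5.908 · e^(0.0446 × 10/12) = 5.908 × 1.037866 = 6.1317
Value of long forward = (F − K)·e^(−rT) = (6.1317 − 5.918) · e^(−0.0192·10/12)
= 0.2137 × 0.984127 = 0.210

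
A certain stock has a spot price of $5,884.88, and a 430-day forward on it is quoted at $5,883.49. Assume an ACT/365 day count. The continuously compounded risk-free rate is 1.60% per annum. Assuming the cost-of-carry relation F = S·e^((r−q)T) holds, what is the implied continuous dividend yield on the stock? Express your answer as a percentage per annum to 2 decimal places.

From F = S·e^((r−q)T): (r − q) = ln(F/S)/T
ln(5883.49/5884.88) = ln(0.999764) = -0.000236
(r − q) = -0.000236 / (430/365) = -0.000200
q = r − ln(F/S)/T = 0.0160 + 0.000200 = 0.016200
q = 1.62%

1.62%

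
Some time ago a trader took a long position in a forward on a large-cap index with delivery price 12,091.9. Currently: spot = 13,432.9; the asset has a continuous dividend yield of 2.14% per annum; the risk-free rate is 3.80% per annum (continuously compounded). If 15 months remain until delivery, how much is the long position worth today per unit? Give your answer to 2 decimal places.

1547.37

Current fair forward for the remaining 15 months: F = S·e^((r − q)·T), (r − q) = 0.0380 − 0.0214 = 0.0166
F = 13432.9 · e^(0.0166 × 15/12) = 13432.9 × 1.02096678 = 13714.5447
Value of long forward = (F − K)·e^(−rT) = (13714.5447 − 12091.9) · e^(−0.0380·15/12)
= 1622.6447 × 0.95361047 = 1547.37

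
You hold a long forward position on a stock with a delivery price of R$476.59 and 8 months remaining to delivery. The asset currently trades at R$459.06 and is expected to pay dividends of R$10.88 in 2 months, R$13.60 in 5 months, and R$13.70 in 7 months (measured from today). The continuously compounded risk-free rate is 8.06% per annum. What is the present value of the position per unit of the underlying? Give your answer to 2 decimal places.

PV(remaining dividends) I = 10.88·e^(−0.0806·2/12) + 13.60·e^(−0.0806·5/12) + 13.70·e^(−0.0806·7/12) = 36.9565
Current forward F = (S − I)·e^(rT) = (459.06 − 36.9565)·e^(0.0806·8/12) = 422.1035 × 1.055203 = 445.4049
Value (long) = (F − K)·e^(−rT) = (445.4049 − 476.59) × 0.947685 = -29.5537
Value = -R$29.55

-R$29.55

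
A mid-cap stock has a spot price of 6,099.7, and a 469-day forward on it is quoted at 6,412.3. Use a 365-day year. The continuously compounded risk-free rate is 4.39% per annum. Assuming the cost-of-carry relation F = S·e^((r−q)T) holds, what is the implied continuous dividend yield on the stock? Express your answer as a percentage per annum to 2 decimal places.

From F = S·e^((r−q)T): (r − q) = ln(F/S)/T
ln(6412.3/6099.7) = ln(1.051248) = 0.049978
(r − q) = 0.049978 / (469/365) = 0.038895
q = r − ln(F/S)/T = 0.0439 − 0.038895 = 0.005005
q = 0.50%

0.50%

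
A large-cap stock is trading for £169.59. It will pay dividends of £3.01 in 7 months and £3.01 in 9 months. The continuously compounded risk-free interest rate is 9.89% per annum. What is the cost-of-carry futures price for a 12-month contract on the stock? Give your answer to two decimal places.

PV(dividends) I = 3.01·e^(−0.0989·7/12) + 3.01·e^(−0.0989·9/12)
I = 2.8413 + 2.7948 = 5.6361
F = (S − I)·e^(rT) = (169.59 − 5.6361) · e^(0.0989·12/12)
= 163.9539 · e^0.098900 = 163.9539 × 1.103956 = £181.00

£181.00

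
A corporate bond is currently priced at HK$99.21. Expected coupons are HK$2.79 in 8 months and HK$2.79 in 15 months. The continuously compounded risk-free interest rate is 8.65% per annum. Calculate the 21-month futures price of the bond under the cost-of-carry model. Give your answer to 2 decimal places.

PV(coupons) I = 2.79·e^(−0.0865·8/12) + 2.79·e^(−0.0865·15/12)
I = 2.6337 + 2.5041 = 5.1378
F = (S − I)·e^(rT) = (99.21 − 5.1378) · e^(0.0865·21/12)
= 94.0722 · e^0.151375 = 94.0722 × 1.163433 = HK$109.45

HK$109.45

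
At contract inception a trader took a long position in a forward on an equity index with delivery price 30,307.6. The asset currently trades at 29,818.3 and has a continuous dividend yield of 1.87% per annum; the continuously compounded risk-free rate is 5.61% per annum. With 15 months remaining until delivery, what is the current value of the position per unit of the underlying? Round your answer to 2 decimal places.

874.29

Current fair forward for the remaining 15 months: F = S·e^((r − q)·T), (r − q) = 0.0561 − 0.0187 = 0.0374
F = 29818.3 · e^(0.0374 × 15/12) = 29818.3 × 1.04786001 = 31245.4041
Value of long forward = (F − K)·e^(−rT) = (31245.4041 − 30307.6) · e^(−0.0561·15/12)
= 937.8041 × 0.93227728 = 874.29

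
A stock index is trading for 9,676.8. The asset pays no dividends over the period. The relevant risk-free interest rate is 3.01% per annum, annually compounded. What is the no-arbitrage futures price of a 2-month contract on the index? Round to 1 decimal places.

9,724.7

F = S · (1+r)^T
= 9676.8 × 1.004955
F = 9,724.7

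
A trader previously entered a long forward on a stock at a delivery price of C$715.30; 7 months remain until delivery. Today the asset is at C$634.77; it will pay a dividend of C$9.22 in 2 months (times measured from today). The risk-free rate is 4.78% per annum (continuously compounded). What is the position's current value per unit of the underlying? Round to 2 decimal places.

-C$70.01

PV(remaining dividends) I = 9.22·e^(−0.0478·2/12) = 9.1468
Current forward F = (S − I)·e^(rT) = (634.77 − 9.1468)·e^(0.0478·7/12) = 625.6232 × 1.028276 = 643.3133
Value (long) = (F − K)·e^(−rT) = (643.3133 − 715.30) × 0.972502 = -70.0072
Value = -C$70.01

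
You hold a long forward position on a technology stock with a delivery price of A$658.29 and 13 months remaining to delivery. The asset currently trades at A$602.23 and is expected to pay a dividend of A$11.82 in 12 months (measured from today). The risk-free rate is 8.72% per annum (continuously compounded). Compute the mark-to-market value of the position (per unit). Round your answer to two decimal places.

PV(remaining dividends) I = 11.82·e^(−0.0872·12/12) = 10.8330
Current forward F = (S − I)·e^(rT) = (602.23 − 10.8330)·e^(0.0872·13/12) = 591.3970 × 1.099073 = 649.9885
Value (long) = (F − K)·e^(−rT) = (649.9885 − 658.29) × 0.909858 = -7.5532
Value = -A$7.55

-A$7.55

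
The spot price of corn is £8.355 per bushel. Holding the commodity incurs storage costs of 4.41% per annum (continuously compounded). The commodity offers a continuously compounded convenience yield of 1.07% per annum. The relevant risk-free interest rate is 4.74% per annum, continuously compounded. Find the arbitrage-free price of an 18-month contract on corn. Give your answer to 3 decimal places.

£9.432 per bushel

Net carry = r + u − y = 0.0474 + 0.0441 − 0.0107 = 0.0808
F = S·e^((r+u−y)T) = 8.355 · e^(0.0808 × 18/12) = 8.355 · e^0.121200
= 8.355 × 1.128851 = £9.432 per bushel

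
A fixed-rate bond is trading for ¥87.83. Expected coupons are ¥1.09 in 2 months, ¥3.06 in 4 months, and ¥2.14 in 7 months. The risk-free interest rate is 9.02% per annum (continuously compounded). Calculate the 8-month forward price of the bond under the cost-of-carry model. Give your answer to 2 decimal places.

PV(coupons) I = 1.09·e^(−0.0902·2/12) + 3.06·e^(−0.0902·4/12) + 2.14·e^(−0.0902·7/12)
I = 1.0737 + 2.9694 + 2.0303 = 6.0734
F = (S − I)·e^(rT) = (87.83 − 6.0734) · e^(0.0902·8/12)
= 81.7566 · e^0.060133 = 81.7566 × 1.061978 = ¥86.82

¥86.82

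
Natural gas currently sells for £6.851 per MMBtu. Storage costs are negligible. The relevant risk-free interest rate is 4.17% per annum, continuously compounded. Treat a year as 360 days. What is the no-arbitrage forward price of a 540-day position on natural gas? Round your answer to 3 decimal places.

£7.293 per MMBtu

F = S·e^(rT) = 6.851 · e^(0.0417 × 540/360) = 6.851 · e^0.062550
= 6.851 × 1.064548 = £7.293 per MMBtu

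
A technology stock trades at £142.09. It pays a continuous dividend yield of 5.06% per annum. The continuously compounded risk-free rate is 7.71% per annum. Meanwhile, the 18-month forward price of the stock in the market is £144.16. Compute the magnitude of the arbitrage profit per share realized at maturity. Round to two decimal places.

£3.69 per share

Fair forward: F* = S·e^(carry·T), with carry = (r − q) = 0.0771 − 0.0506 = 0.0265
F* = 142.09 · e^(0.0265 × 18/12) = 142.09 · e^0.039750 = 142.09 × 1.040551 = £147.8519
Market £144.16 < fair £147.8519: forward underpriced → reverse cash-and-carry (short spot, go long the forward).
At maturity, profit = |F_mkt − F*| = |144.16 − 147.8519| = £3.69 per share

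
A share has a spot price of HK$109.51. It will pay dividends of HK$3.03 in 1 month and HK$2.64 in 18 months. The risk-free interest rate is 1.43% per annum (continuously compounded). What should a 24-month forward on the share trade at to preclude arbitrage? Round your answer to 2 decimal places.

HK$106.91

PV(dividends) I = 3.03·e^(−0.0143·1/12) + 2.64·e^(−0.0143·18/12)
I = 3.0264 + 2.5840 = 5.6104
F = (S − I)·e^(rT) = (109.51 − 5.6104) · e^(0.0143·24/12)
= 103.8996 · e^0.028600 = 103.8996 × 1.029013 = HK$106.91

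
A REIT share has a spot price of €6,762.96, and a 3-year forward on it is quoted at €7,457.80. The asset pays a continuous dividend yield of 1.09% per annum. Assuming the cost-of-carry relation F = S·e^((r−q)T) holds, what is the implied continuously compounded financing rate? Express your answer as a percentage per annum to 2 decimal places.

From F = S·e^((r−q)T): (r − q) = ln(F/S)/T
ln(7457.80/6762.96) = ln(1.102742) = 0.097800
(r − q) = 0.097800 / (3) = 0.032600
r = ln(F/S)/T + q = 0.032600 + 0.0109 = 0.043500
r = 4.35%

4.35%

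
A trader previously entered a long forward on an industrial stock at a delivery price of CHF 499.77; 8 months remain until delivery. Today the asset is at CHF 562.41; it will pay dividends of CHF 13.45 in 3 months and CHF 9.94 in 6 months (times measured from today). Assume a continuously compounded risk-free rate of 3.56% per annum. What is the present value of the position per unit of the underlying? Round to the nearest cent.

CHF 51.27

PV(remaining dividends) I = 13.45·e^(−0.0356·3/12) + 9.94·e^(−0.0356·6/12) = 23.0955
Current forward F = (S − I)·e^(rT) = (562.41 − 23.0955)·e^(0.0356·8/12) = 539.3145 × 1.024017 = 552.2672
Value (long) = (F − K)·e^(−rT) = (552.2672 − 499.77) × 0.976546 = 51.2659
Value = CHF 51.27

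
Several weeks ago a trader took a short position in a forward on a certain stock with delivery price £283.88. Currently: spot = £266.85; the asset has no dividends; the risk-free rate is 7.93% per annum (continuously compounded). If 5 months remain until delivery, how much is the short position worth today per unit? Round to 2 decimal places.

£7.80

Current fair forward for the remaining 5 months: F = S·e^(r·T), r = 0.0793
F = 266.85 · e^(0.0793 × 5/12) = 266.85 × 1.033594 = 275.8146
Value of long forward = (F − K)·e^(−rT) = (275.8146 − 283.88) · e^(−0.0793·5/12)
= -8.0654 × 0.967498 = -7.80
Short position value = −(long value) = £7.80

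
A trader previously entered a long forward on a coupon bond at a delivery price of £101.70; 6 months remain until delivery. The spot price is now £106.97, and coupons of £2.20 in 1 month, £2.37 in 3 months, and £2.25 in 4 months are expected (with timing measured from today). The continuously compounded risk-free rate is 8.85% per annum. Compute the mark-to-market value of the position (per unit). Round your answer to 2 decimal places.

PV(remaining coupons) I = 2.20·e^(−0.0885·1/12) + 2.37·e^(−0.0885·3/12) + 2.25·e^(−0.0885·4/12) = 6.6866
Current forward F = (S − I)·e^(rT) = (106.97 − 6.6866)·e^(0.0885·6/12) = 100.2834 × 1.045244 = 104.8206
Value (long) = (F − K)·e^(−rT) = (104.8206 − 101.70) × 0.956715 = 2.9855
Value = £2.99

£2.99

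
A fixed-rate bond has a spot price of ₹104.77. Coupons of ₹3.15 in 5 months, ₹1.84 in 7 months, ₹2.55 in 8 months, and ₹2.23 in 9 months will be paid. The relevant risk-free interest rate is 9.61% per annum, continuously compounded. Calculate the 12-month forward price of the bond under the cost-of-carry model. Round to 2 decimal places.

₹105.17

PV(coupons) I = 3.15·e^(−0.0961·5/12) + 1.84·e^(−0.0961·7/12) + 2.55·e^(−0.0961·8/12) + 2.23·e^(−0.0961·9/12)
I = 3.0264 + 1.7397 + 2.3918 + 2.0749 = 9.2328
F = (S − I)·e^(rT) = (104.77 − 9.2328) · e^(0.0961·12/12)
= 95.5372 · e^0.096100 = 95.5372 × 1.100869 = ₹105.17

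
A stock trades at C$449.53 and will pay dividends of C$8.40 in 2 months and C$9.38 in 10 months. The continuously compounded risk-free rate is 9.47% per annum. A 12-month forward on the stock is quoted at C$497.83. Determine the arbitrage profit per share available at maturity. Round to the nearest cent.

C$22.27 per share

PV(dividends) I = 8.40·e^(−0.0947·2/12) + 9.38·e^(−0.0947·10/12) = 16.9367
Fair forward F* = (S − I)·e^(rT) = (449.53 − 16.9367)·e^0.094700 = 432.5933 × 1.099329 = 475.5624
Market C$497.83 > fair 475.5624: forward overpriced → cash-and-carry (borrow at r, buy the stock and collect the dividends, short the forward).
Profit at T = |F_mkt − F*| = |497.83 − 475.5624| = C$22.27 per share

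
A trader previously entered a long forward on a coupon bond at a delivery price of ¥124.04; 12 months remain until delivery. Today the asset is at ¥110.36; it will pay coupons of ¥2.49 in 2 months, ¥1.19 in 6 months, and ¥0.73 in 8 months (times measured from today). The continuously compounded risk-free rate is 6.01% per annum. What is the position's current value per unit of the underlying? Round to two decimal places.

-¥10.77

PV(remaining coupons) I = 2.49·e^(−0.0601·2/12) + 1.19·e^(−0.0601·6/12) + 0.73·e^(−0.0601·8/12) = 4.3213
Current forward F = (S − I)·e^(rT) = (110.36 − 4.3213)·e^(0.0601·12/12) = 106.0387 × 1.061943 = 112.6071
Value (long) = (F − K)·e^(−rT) = (112.6071 − 124.04) × 0.941670 = -10.7660
Value = -¥10.77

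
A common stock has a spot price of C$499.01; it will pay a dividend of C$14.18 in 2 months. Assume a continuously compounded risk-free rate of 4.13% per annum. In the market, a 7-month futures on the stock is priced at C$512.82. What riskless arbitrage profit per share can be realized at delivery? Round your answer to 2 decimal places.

C$16.07 per share

PV(dividends) I = 14.18·e^(−0.0413·2/12) = 14.0827
Fair futures F* = (S − I)·e^(rT) = (499.01 − 14.0827)·e^0.024092 = 484.9273 × 1.024385 = 496.7523
Market C$512.82 > fair 496.7523: forward overpriced → cash-and-carry (borrow at r, buy the stock and collect the dividends, short the forward).
Profit at T = |F_mkt − F*| = |512.82 − 496.7523| = C$16.07 per share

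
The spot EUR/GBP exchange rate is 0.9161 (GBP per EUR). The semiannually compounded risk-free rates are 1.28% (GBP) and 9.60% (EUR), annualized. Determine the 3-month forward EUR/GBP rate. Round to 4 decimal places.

0.8977

By covered interest parity, F = S · (1+r_GBP/2)^(2T) / (1+r_EUR/2)^(2T)
= 0.9161 × 1.003195 / 1.023719 = 0.9161 × 0.979952
F = 0.8977 GBP per EUR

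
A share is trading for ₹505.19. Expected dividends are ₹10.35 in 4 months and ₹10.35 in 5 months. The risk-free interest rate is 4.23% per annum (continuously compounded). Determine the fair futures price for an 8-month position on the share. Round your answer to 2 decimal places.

PV(dividends) I = 10.35·e^(−0.0423·4/12) + 10.35·e^(−0.0423·5/12)
I = 10.2051 + 10.1692 = 20.3743
F = (S − I)·e^(rT) = (505.19 − 20.3743) · e^(0.0423·8/12)
= 484.8157 · e^0.028200 = 484.8157 × 1.028601 = ₹498.68

₹498.68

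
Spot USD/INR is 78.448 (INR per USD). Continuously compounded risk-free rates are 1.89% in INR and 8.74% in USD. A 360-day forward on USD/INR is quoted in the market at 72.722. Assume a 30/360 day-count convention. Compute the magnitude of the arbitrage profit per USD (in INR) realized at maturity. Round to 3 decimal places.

Fair forward: F* = S·e^(carry·T), with carry = (r_INR − r_USD) = 0.0189 − 0.0874 = -0.0685
F* = 78.448 · e^(-0.0685 × 360/360) = 78.448 · e^-0.068500 = 78.448 × 0.933793 = 73.2542
Market 72.722 < fair 73.2542: forward underpriced → reverse cash-and-carry (short spot, go long the forward).
At maturity, profit = |F_mkt − F*| = |72.722 − 73.2542| = 0.532 per USD (in INR)

0.532 per USD (in INR)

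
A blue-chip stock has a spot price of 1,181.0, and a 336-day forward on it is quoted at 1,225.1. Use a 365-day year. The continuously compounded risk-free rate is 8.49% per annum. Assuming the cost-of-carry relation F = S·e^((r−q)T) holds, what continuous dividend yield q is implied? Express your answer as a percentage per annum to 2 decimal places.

4.51%

From F = S·e^((r−q)T): (r − q) = ln(F/S)/T
ln(1225.1/1181.0) = ln(1.037341) = 0.036661
(r − q) = 0.036661 / (336/365) = 0.039825
q = r − ln(F/S)/T = 0.0849 − 0.039825 = 0.045075
q = 4.51%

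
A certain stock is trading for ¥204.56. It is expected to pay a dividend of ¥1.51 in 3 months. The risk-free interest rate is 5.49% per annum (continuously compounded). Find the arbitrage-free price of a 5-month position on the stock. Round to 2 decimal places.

PV(dividends) I = 1.51·e^(−0.0549·3/12)
I = 1.4894
F = (S − I)·e^(rT) = (204.56 − 1.4894) · e^(0.0549·5/12)
= 203.0706 · e^0.022875 = 203.0706 × 1.023139 = ¥207.77

¥207.77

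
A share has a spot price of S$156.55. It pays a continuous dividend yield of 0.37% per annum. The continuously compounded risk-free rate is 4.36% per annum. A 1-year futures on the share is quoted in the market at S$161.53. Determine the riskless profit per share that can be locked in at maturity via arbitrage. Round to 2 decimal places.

S$1.39 per share

Fair futures: F* = S·e^(carry·T), with carry = (r − q) = 0.0436 − 0.0037 = 0.0399
F* = 156.55 · e^(0.0399 × 1) = 156.55 · e^0.039900 = 156.55 × 1.040707 = S$162.9227
Market S$161.53 < fair S$162.9227: forward underpriced → reverse cash-and-carry (short spot, go long the forward).
At maturity, profit = |F_mkt − F*| = |161.53 − 162.9227| = S$1.39 per share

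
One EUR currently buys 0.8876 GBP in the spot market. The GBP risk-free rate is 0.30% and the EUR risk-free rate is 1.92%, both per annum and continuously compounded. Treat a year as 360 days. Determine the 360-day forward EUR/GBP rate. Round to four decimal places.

F = S·e^((r_GBP − r_EUR)T) = 0.8876 · e^((0.0030 − 0.0192) × 360/360)
= 0.8876 · e^-0.016200 = 0.8876 × 0.983931
F = 0.8733 GBP per EUR

0.8733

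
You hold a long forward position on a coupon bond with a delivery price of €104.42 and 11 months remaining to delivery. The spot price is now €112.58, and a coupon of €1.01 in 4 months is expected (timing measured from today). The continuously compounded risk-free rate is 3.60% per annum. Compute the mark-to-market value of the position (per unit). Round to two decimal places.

€10.55

PV(remaining coupons) I = 1.01·e^(−0.0360·4/12) = 0.9980
Current forward F = (S − I)·e^(rT) = (112.58 − 0.9980)·e^(0.0360·11/12) = 111.5820 × 1.033551 = 115.3257
Value (long) = (F − K)·e^(−rT) = (115.3257 − 104.42) × 0.967539 = 10.5517
Value = €10.55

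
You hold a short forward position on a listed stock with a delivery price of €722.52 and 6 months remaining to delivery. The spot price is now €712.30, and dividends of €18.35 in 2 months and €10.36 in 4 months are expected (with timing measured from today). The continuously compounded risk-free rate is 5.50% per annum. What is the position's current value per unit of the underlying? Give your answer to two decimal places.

PV(remaining dividends) I = 18.35·e^(−0.0550·2/12) + 10.36·e^(−0.0550·4/12) = 28.3544
Current forward F = (S − I)·e^(rT) = (712.30 − 28.3544)·e^(0.0550·6/12) = 683.9456 × 1.027882 = 703.0154
Value (long) = (F − K)·e^(−rT) = (703.0154 − 722.52) × 0.972875 = -18.9755
Short position value = −(long value) = €18.98

€18.98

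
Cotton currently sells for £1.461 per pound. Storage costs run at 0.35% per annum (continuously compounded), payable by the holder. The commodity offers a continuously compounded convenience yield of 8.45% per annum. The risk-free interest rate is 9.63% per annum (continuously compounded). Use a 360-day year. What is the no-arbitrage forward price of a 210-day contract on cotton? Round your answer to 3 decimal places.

Net carry = r + u − y = 0.0963 + 0.0035 − 0.0845 = 0.0153
F = S·e^((r+u−y)T) = 1.461 · e^(0.0153 × 210/360) = 1.461 · e^0.008925
= 1.461 × 1.008965 = £1.474 per pound

£1.474 per pound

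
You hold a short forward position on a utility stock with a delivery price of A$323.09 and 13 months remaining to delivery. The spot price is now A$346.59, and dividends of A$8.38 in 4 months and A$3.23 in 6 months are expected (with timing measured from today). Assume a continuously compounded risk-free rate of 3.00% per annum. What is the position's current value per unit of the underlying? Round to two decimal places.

-A$22.35

PV(remaining dividends) I = 8.38·e^(−0.0300·4/12) + 3.23·e^(−0.0300·6/12) = 11.4785
Current forward F = (S − I)·e^(rT) = (346.59 − 11.4785)·e^(0.0300·13/12) = 335.1115 × 1.033034 = 346.1816
Value (long) = (F − K)·e^(−rT) = (346.1816 − 323.09) × 0.968022 = 22.3532
Short position value = −(long value) = -A$22.35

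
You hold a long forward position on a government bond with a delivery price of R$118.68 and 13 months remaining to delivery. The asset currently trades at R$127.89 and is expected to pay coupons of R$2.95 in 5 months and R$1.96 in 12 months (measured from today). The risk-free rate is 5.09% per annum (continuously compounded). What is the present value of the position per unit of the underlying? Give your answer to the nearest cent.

PV(remaining coupons) I = 2.95·e^(−0.0509·5/12) + 1.96·e^(−0.0509·12/12) = 4.7508
Current forward F = (S − I)·e^(rT) = (127.89 − 4.7508)·e^(0.0509·13/12) = 123.1392 × 1.056690 = 130.1200
Value (long) = (F − K)·e^(−rT) = (130.1200 − 118.68) × 0.946351 = 10.8263
Value = R$10.83

R$10.83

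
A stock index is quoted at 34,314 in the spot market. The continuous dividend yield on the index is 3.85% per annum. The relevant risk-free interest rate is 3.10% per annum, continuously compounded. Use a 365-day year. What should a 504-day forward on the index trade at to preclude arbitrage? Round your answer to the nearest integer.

33,960

F = S·e^((r − q)T) = 34314 · e^((0.0310 − 0.0385) × 504/365)
= 34314 · e^-0.010356 = 34314 × 0.989697
F = 33,960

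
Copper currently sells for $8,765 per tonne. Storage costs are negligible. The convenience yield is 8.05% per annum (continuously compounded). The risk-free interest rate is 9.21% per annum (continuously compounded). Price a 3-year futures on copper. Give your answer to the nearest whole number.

$9,075 per tonne

Net carry = r + u − y = 0.0921 + 0.0000 − 0.0805 = 0.0116
F = S·e^((r+u−y)T) = 8765 · e^(0.0116 × 3) = 8765 · e^0.034800
= 8765 × 1.035413 = $9,075 per tonne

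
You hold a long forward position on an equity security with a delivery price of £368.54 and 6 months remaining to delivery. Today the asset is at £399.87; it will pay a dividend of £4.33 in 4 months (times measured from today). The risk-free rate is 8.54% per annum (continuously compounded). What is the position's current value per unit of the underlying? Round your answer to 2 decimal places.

£42.53

PV(remaining dividends) I = 4.33·e^(−0.0854·4/12) = 4.2085
Current forward F = (S − I)·e^(rT) = (399.87 − 4.2085)·e^(0.0854·6/12) = 395.6615 × 1.043625 = 412.9222
Value (long) = (F − K)·e^(−rT) = (412.9222 − 368.54) × 0.958199 = 42.5270
Value = £42.53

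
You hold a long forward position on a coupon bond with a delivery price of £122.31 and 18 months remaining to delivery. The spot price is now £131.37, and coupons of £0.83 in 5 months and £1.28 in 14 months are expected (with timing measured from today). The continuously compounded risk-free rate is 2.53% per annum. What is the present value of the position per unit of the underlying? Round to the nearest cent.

PV(remaining coupons) I = 0.83·e^(−0.0253·5/12) + 1.28·e^(−0.0253·14/12) = 2.0641
Current forward F = (S − I)·e^(rT) = (131.37 − 2.0641)·e^(0.0253·18/12) = 129.3059 × 1.038679 = 134.3073
Value (long) = (F − K)·e^(−rT) = (134.3073 − 122.31) × 0.962761 = 11.5505
Value = £11.55

£11.55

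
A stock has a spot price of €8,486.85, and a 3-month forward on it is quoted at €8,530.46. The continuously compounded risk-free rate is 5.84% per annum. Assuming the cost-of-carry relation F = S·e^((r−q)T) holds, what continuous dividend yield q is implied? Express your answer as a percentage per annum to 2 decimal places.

From F = S·e^((r−q)T): (r − q) = ln(F/S)/T
ln(8530.46/8486.85) = ln(1.005139) = 0.005126
(r − q) = 0.005126 / (3/12) = 0.020504
q = r − ln(F/S)/T = 0.0584 − 0.020504 = 0.037896
q = 3.79%

3.79%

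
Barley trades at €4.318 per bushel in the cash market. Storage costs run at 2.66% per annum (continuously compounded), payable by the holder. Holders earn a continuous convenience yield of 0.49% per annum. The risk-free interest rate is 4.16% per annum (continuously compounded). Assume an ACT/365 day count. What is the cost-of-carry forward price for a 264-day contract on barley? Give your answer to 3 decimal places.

€4.520 per bushel

Net carry = r + u − y = 0.0416 + 0.0266 − 0.0049 = 0.0633
F = S·e^((r+u−y)T) = 4.318 · e^(0.0633 × 264/365) = 4.318 · e^0.045784
= 4.318 × 1.046848 = €4.520 per bushel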